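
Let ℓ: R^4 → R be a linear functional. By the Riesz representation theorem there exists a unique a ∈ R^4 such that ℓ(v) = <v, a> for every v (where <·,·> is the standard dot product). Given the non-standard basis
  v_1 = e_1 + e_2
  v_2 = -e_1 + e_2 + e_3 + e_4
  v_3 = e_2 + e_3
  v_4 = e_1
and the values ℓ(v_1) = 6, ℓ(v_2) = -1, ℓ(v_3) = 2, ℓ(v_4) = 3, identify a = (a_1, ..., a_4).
a = (3, 3, -1, 0)

Write a = (a_1, ..., a_4) in the standard basis. For each basis vector v_i, ℓ(v_i) = <v_i, a> is a linear equation in the a_j's. Collect the n equations into a matrix system V a = ℓ, where row i of V is v_i (expressed in the standard basis). Since V is invertible (lower-triangular with 1s on the diagonal, up to permutation), solve by back-substitution:
  V =
[[1, 1, 0, 0],
 [-1, 1, 1, 1],
 [0, 1, 1, 0],
 [1, 0, 0, 0]]
  V a = (6, -1, 2, 3)
Solving gives a = (3, 3, -1, 0).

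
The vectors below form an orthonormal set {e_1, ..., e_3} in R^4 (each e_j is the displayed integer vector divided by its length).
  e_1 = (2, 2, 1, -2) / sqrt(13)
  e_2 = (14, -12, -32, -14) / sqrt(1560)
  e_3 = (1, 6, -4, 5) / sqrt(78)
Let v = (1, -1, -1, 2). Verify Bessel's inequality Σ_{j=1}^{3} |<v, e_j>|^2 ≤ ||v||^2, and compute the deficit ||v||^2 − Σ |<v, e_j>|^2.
Σ |<v, e_j>|^2 = 46/13; ||v||^2 = 7; deficit = 45/13

Write each e_j = u_j / sqrt(<u_j, u_j>) where u_j is the displayed integer vector. Then <v, e_j> = <v, u_j> / sqrt(<u_j, u_j>), so |<v, e_j>|^2 = <v, u_j>^2 / <u_j, u_j>.
Coefficients: <v, e_1> = -5/sqrt(13), <v, e_2> = 30/sqrt(1560), <v, e_3> = 9/sqrt(78).
Square and sum: Σ |<v, e_j>|^2 = 46/13.
Compute ||v||^2 = v·v = 7.
Deficit = 7 − 46/13 = 45/13 ≥ 0, confirming Bessel's inequality. (The deficit equals ||v − Σ <v,e_j> e_j||^2, the squared distance from v to span{e_j}.)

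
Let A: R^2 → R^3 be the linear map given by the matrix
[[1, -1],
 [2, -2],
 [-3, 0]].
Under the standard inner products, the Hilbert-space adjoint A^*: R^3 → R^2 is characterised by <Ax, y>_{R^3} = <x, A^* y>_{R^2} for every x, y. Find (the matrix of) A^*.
A^* = A^T =
[[1, 2, -3],
 [-1, -2, 0]]

For real matrices with standard dot products, the defining identity <Ax, y> = <x, A^* y> gives (Ax)^T y = x^T (A^*) y, i.e. x^T A^T y = x^T (A^*) y. Since this holds for all x, y, we must have A^* = A^T. Therefore
A^* =
[[1, 2, -3],
 [-1, -2, 0]].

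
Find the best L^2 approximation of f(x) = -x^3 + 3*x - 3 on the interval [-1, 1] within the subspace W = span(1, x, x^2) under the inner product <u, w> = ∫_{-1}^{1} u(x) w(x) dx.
g(x) = 12*x/5 - 3

The best approximation g ∈ W is the orthogonal projection of f onto W. Writing g = a_0 + a_1 x + a_2 x^2, the coefficients solve the normal equations G · a = b where
  G_{ij} = <φ_i, φ_j> and b_i = <f, φ_i>, with φ_0 = 1, φ_1 = x, φ_2 = x^2.
G =
  [2, 0, 2/3]
  [0, 2/3, 0]
  [2/3, 0, 2/5],
b = (-6, 8/5, -2).
Solving gives a_0 = -3, a_1 = 12/5, a_2 = 0, so
  g(x) = 12*x/5 - 3.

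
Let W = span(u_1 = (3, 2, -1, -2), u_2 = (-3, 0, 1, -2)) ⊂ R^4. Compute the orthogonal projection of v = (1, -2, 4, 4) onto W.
proj_W(v) = (-5/18, -56/27, 5/54, 107/27)

Set up U = [u_1 | ... | u_2] ∈ R^(4×2). The projector onto W = col(U) is P = U (U^T U)^(-1) U^T.
Compute U^T U =
  [18, -6]
  [-6, 14],
and U^T v = (-13, -7).
Solve U^T U · c = U^T v for the coefficients: c = (-28/27, -17/18). The projection is proj_W(v) = U c.
Check: (v - proj_W(v)) · u_1 = 0  (should be 0).
Check: (v - proj_W(v)) · u_2 = 0  (should be 0).
Result: proj_W(v) = (-5/18, -56/27, 5/54, 107/27).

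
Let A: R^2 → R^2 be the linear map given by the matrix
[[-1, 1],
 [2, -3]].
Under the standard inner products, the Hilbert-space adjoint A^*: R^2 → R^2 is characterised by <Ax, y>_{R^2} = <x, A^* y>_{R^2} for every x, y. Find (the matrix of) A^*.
A^* = A^T =
[[-1, 2],
 [1, -3]]

For real matrices with standard dot products, the defining identity <Ax, y> = <x, A^* y> gives (Ax)^T y = x^T (A^*) y, i.e. x^T A^T y = x^T (A^*) y. Since this holds for all x, y, we must have A^* = A^T. Therefore
A^* =
[[-1, 2],
 [1, -3]].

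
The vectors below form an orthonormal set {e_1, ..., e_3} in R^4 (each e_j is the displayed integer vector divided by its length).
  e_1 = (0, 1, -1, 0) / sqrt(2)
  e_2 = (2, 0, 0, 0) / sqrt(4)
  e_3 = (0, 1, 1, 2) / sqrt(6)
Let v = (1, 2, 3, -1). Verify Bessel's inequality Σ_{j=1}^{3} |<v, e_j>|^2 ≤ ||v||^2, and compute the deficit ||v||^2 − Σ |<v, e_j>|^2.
Σ |<v, e_j>|^2 = 3; ||v||^2 = 15; deficit = 12

Write each e_j = u_j / sqrt(<u_j, u_j>) where u_j is the displayed integer vector. Then <v, e_j> = <v, u_j> / sqrt(<u_j, u_j>), so |<v, e_j>|^2 = <v, u_j>^2 / <u_j, u_j>.
Coefficients: <v, e_1> = -1/sqrt(2), <v, e_2> = 2/sqrt(4), <v, e_3> = 3/sqrt(6).
Square and sum: Σ |<v, e_j>|^2 = 3.
Compute ||v||^2 = v·v = 15.
Deficit = 15 − 3 = 12 ≥ 0, confirming Bessel's inequality. (The deficit equals ||v − Σ <v,e_j> e_j||^2, the squared distance from v to span{e_j}.)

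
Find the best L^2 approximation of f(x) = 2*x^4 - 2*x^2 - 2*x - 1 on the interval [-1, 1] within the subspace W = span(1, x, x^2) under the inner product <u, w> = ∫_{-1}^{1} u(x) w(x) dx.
g(x) = -2*x^2/7 - 2*x - 41/35

The best approximation g ∈ W is the orthogonal projection of f onto W. Writing g = a_0 + a_1 x + a_2 x^2, the coefficients solve the normal equations G · a = b where
  G_{ij} = <φ_i, φ_j> and b_i = <f, φ_i>, with φ_0 = 1, φ_1 = x, φ_2 = x^2.
G =
  [2, 0, 2/3]
  [0, 2/3, 0]
  [2/3, 0, 2/5],
b = (-38/15, -4/3, -94/105).
Solving gives a_0 = -41/35, a_1 = -2, a_2 = -2/7, so
  g(x) = -2*x^2/7 - 2*x - 41/35.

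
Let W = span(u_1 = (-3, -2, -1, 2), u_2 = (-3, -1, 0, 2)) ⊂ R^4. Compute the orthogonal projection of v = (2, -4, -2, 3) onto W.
proj_W(v) = (-2/9, -82/27, -80/27, 4/27)

Set up U = [u_1 | ... | u_2] ∈ R^(4×2). The projector onto W = col(U) is P = U (U^T U)^(-1) U^T.
Compute U^T U =
  [18, 15]
  [15, 14],
and U^T v = (10, 4).
Solve U^T U · c = U^T v for the coefficients: c = (80/27, -26/9). The projection is proj_W(v) = U c.
Check: (v - proj_W(v)) · u_1 = 0  (should be 0).
Check: (v - proj_W(v)) · u_2 = 0  (should be 0).
Result: proj_W(v) = (-2/9, -82/27, -80/27, 4/27).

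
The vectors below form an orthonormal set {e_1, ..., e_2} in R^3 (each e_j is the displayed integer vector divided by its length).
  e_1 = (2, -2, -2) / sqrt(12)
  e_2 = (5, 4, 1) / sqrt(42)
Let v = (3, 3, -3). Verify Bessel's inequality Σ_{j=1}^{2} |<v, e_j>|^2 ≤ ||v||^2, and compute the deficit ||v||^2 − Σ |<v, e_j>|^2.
Σ |<v, e_j>|^2 = 117/7; ||v||^2 = 27; deficit = 72/7

Write each e_j = u_j / sqrt(<u_j, u_j>) where u_j is the displayed integer vector. Then <v, e_j> = <v, u_j> / sqrt(<u_j, u_j>), so |<v, e_j>|^2 = <v, u_j>^2 / <u_j, u_j>.
Coefficients: <v, e_1> = 6/sqrt(12), <v, e_2> = 24/sqrt(42).
Square and sum: Σ |<v, e_j>|^2 = 117/7.
Compute ||v||^2 = v·v = 27.
Deficit = 27 − 117/7 = 72/7 ≥ 0, confirming Bessel's inequality. (The deficit equals ||v − Σ <v,e_j> e_j||^2, the squared distance from v to span{e_j}.)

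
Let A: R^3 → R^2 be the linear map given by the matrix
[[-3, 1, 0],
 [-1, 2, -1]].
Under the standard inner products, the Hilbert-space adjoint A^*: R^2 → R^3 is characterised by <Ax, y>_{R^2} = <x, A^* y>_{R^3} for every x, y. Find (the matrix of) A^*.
A^* = A^T =
[[-3, -1],
 [1, 2],
 [0, -1]]

For real matrices with standard dot products, the defining identity <Ax, y> = <x, A^* y> gives (Ax)^T y = x^T (A^*) y, i.e. x^T A^T y = x^T (A^*) y. Since this holds for all x, y, we must have A^* = A^T. Therefore
A^* =
[[-3, -1],
 [1, 2],
 [0, -1]].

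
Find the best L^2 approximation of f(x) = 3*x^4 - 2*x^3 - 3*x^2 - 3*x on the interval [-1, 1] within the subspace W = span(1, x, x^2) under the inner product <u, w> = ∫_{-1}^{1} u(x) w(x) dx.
g(x) = -3*x^2/7 - 21*x/5 - 9/35

The best approximation g ∈ W is the orthogonal projection of f onto W. Writing g = a_0 + a_1 x + a_2 x^2, the coefficients solve the normal equations G · a = b where
  G_{ij} = <φ_i, φ_j> and b_i = <f, φ_i>, with φ_0 = 1, φ_1 = x, φ_2 = x^2.
G =
  [2, 0, 2/3]
  [0, 2/3, 0]
  [2/3, 0, 2/5],
b = (-4/5, -14/5, -12/35).
Solving gives a_0 = -9/35, a_1 = -21/5, a_2 = -3/7, so
  g(x) = -3*x^2/7 - 21*x/5 - 9/35.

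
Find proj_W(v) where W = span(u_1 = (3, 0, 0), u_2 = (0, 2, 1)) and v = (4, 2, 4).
proj_W(v) = (4, 16/5, 8/5)

Set up U = [u_1 | ... | u_2] ∈ R^(3×2). The projector onto W = col(U) is P = U (U^T U)^(-1) U^T.
Compute U^T U =
  [9, 0]
  [0, 5],
and U^T v = (12, 8).
Solve U^T U · c = U^T v for the coefficients: c = (4/3, 8/5). The projection is proj_W(v) = U c.
Check: (v - proj_W(v)) · u_1 = 0  (should be 0).
Check: (v - proj_W(v)) · u_2 = 0  (should be 0).
Result: proj_W(v) = (4, 16/5, 8/5).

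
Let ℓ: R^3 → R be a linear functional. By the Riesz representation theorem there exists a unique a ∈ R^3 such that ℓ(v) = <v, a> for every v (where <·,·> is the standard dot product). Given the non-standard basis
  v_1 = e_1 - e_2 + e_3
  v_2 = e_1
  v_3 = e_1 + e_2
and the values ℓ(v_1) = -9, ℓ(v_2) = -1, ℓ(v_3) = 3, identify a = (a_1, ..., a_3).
a = (-1, 4, -4)

Write a = (a_1, ..., a_3) in the standard basis. For each basis vector v_i, ℓ(v_i) = <v_i, a> is a linear equation in the a_j's. Collect the n equations into a matrix system V a = ℓ, where row i of V is v_i (expressed in the standard basis). Since V is invertible (lower-triangular with 1s on the diagonal, up to permutation), solve by back-substitution:
  V =
[[1, -1, 1],
 [1, 0, 0],
 [1, 1, 0]]
  V a = (-9, -1, 3)
Solving gives a = (-1, 4, -4).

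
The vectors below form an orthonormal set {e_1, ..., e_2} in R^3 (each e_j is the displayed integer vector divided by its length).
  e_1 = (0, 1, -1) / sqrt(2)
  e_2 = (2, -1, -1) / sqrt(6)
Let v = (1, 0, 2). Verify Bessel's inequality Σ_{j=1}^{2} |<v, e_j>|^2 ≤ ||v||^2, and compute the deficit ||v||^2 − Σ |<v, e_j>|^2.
Σ |<v, e_j>|^2 = 2; ||v||^2 = 5; deficit = 3

Write each e_j = u_j / sqrt(<u_j, u_j>) where u_j is the displayed integer vector. Then <v, e_j> = <v, u_j> / sqrt(<u_j, u_j>), so |<v, e_j>|^2 = <v, u_j>^2 / <u_j, u_j>.
Coefficients: <v, e_1> = -2/sqrt(2), <v, e_2> = 0/sqrt(6).
Square and sum: Σ |<v, e_j>|^2 = 2.
Compute ||v||^2 = v·v = 5.
Deficit = 5 − 2 = 3 ≥ 0, confirming Bessel's inequality. (The deficit equals ||v − Σ <v,e_j> e_j||^2, the squared distance from v to span{e_j}.)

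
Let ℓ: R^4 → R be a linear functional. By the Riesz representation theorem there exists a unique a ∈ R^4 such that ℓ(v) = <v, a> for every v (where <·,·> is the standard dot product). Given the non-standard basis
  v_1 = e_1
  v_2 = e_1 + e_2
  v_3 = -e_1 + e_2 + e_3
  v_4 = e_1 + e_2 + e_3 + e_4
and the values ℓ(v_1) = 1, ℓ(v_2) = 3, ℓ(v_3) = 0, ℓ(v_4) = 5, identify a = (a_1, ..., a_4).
a = (1, 2, -1, 3)

Write a = (a_1, ..., a_4) in the standard basis. For each basis vector v_i, ℓ(v_i) = <v_i, a> is a linear equation in the a_j's. Collect the n equations into a matrix system V a = ℓ, where row i of V is v_i (expressed in the standard basis). Since V is invertible (lower-triangular with 1s on the diagonal, up to permutation), solve by back-substitution:
  V =
[[1, 0, 0, 0],
 [1, 1, 0, 0],
 [-1, 1, 1, 0],
 [1, 1, 1, 1]]
  V a = (1, 3, 0, 5)
Solving gives a = (1, 2, -1, 3).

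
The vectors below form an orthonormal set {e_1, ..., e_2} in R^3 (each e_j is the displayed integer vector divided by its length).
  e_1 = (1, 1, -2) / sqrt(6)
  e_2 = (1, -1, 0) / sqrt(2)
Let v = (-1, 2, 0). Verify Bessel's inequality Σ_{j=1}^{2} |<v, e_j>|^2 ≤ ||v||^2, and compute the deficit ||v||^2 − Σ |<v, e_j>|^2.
Σ |<v, e_j>|^2 = 14/3; ||v||^2 = 5; deficit = 1/3

Write each e_j = u_j / sqrt(<u_j, u_j>) where u_j is the displayed integer vector. Then <v, e_j> = <v, u_j> / sqrt(<u_j, u_j>), so |<v, e_j>|^2 = <v, u_j>^2 / <u_j, u_j>.
Coefficients: <v, e_1> = 1/sqrt(6), <v, e_2> = -3/sqrt(2).
Square and sum: Σ |<v, e_j>|^2 = 14/3.
Compute ||v||^2 = v·v = 5.
Deficit = 5 − 14/3 = 1/3 ≥ 0, confirming Bessel's inequality. (The deficit equals ||v − Σ <v,e_j> e_j||^2, the squared distance from v to span{e_j}.)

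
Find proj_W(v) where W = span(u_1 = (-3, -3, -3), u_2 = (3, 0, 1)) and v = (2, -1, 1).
proj_W(v) = (31/14, -4/7, 5/14)

Set up U = [u_1 | ... | u_2] ∈ R^(3×2). The projector onto W = col(U) is P = U (U^T U)^(-1) U^T.
Compute U^T U =
  [27, -12]
  [-12, 10],
and U^T v = (-6, 7).
Solve U^T U · c = U^T v for the coefficients: c = (4/21, 13/14). The projection is proj_W(v) = U c.
Check: (v - proj_W(v)) · u_1 = 0  (should be 0).
Check: (v - proj_W(v)) · u_2 = 0  (should be 0).
Result: proj_W(v) = (31/14, -4/7, 5/14).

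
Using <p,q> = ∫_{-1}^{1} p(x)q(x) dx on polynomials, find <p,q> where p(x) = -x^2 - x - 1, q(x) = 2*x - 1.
<p,q> = 4/3

Expand the product: p(x)·q(x) = -2*x^3 - x^2 - x + 1.
∫_{-1}^{1} of each monomial x^k gives [2/(k+1) if k even, 0 if k odd]. Integrating term-by-term (or equivalently evaluating the antiderivative F(x) = -x^4/2 - x^3/3 - x^2/2 + x at the endpoints):
  F(1) − F(−1) = -1/3 − (-5/3) = 4/3.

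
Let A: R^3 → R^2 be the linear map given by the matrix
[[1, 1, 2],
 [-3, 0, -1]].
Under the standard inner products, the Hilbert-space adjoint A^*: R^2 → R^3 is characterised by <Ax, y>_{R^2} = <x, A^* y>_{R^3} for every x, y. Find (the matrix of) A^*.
A^* = A^T =
[[1, -3],
 [1, 0],
 [2, -1]]

For real matrices with standard dot products, the defining identity <Ax, y> = <x, A^* y> gives (Ax)^T y = x^T (A^*) y, i.e. x^T A^T y = x^T (A^*) y. Since this holds for all x, y, we must have A^* = A^T. Therefore
A^* =
[[1, -3],
 [1, 0],
 [2, -1]].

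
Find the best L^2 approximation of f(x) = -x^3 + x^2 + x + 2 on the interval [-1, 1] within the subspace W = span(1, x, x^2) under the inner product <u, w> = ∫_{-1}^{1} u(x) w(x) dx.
g(x) = x^2 + 2*x/5 + 2

The best approximation g ∈ W is the orthogonal projection of f onto W. Writing g = a_0 + a_1 x + a_2 x^2, the coefficients solve the normal equations G · a = b where
  G_{ij} = <φ_i, φ_j> and b_i = <f, φ_i>, with φ_0 = 1, φ_1 = x, φ_2 = x^2.
G =
  [2, 0, 2/3]
  [0, 2/3, 0]
  [2/3, 0, 2/5],
b = (14/3, 4/15, 26/15).
Solving gives a_0 = 2, a_1 = 2/5, a_2 = 1, so
  g(x) = x^2 + 2*x/5 + 2.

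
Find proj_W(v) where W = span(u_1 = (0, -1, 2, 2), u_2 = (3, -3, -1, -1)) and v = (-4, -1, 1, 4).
proj_W(v) = (-345/179, 139/179, 527/179, 527/179)

Set up U = [u_1 | ... | u_2] ∈ R^(4×2). The projector onto W = col(U) is P = U (U^T U)^(-1) U^T.
Compute U^T U =
  [9, -1]
  [-1, 20],
and U^T v = (11, -14).
Solve U^T U · c = U^T v for the coefficients: c = (206/179, -115/179). The projection is proj_W(v) = U c.
Check: (v - proj_W(v)) · u_1 = 0  (should be 0).
Check: (v - proj_W(v)) · u_2 = 0  (should be 0).
Result: proj_W(v) = (-345/179, 139/179, 527/179, 527/179).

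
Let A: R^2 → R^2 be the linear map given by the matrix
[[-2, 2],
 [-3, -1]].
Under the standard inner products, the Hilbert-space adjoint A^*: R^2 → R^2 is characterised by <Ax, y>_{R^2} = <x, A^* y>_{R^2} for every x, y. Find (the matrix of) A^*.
A^* = A^T =
[[-2, -3],
 [2, -1]]

For real matrices with standard dot products, the defining identity <Ax, y> = <x, A^* y> gives (Ax)^T y = x^T (A^*) y, i.e. x^T A^T y = x^T (A^*) y. Since this holds for all x, y, we must have A^* = A^T. Therefore
A^* =
[[-2, -3],
 [2, -1]].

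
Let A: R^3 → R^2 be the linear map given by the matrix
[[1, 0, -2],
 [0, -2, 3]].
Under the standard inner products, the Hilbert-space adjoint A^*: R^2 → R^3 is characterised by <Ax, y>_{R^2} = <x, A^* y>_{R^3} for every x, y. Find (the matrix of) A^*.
A^* = A^T =
[[1, 0],
 [0, -2],
 [-2, 3]]

For real matrices with standard dot products, the defining identity <Ax, y> = <x, A^* y> gives (Ax)^T y = x^T (A^*) y, i.e. x^T A^T y = x^T (A^*) y. Since this holds for all x, y, we must have A^* = A^T. Therefore
A^* =
[[1, 0],
 [0, -2],
 [-2, 3]].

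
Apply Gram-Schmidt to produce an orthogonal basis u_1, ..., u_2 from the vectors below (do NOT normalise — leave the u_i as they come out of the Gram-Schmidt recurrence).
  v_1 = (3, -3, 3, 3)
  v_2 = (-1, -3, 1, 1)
Orthogonal basis:
  u_1 = (3, -3, 3, 3)
  u_2 = (-2, -2, 0, 0)

Apply the Gram-Schmidt recurrence
  u_1 = v_1
  u_i = v_i − Σ_{j<i} ((v_i · u_j) / (u_j · u_j)) · u_j.

Step by step this gives:
  u_1 = (3, -3, 3, 3)
  u_2 = (-2, -2, 0, 0)

Orthogonality check:
  u_2 · u_1 = 0 (should be 0)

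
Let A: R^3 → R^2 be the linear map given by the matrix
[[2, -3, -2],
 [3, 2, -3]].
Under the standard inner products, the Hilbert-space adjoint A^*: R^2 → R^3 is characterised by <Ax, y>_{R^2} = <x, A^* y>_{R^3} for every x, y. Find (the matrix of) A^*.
A^* = A^T =
[[2, 3],
 [-3, 2],
 [-2, -3]]

For real matrices with standard dot products, the defining identity <Ax, y> = <x, A^* y> gives (Ax)^T y = x^T (A^*) y, i.e. x^T A^T y = x^T (A^*) y. Since this holds for all x, y, we must have A^* = A^T. Therefore
A^* =
[[2, 3],
 [-3, 2],
 [-2, -3]].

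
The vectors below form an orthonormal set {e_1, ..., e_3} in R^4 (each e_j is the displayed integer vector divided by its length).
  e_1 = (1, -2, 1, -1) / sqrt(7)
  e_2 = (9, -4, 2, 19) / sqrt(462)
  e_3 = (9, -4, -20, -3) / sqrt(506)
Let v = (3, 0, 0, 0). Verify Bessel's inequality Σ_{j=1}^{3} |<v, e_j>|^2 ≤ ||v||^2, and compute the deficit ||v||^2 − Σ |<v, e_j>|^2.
Σ |<v, e_j>|^2 = 99/23; ||v||^2 = 9; deficit = 108/23

Write each e_j = u_j / sqrt(<u_j, u_j>) where u_j is the displayed integer vector. Then <v, e_j> = <v, u_j> / sqrt(<u_j, u_j>), so |<v, e_j>|^2 = <v, u_j>^2 / <u_j, u_j>.
Coefficients: <v, e_1> = 3/sqrt(7), <v, e_2> = 27/sqrt(462), <v, e_3> = 27/sqrt(506).
Square and sum: Σ |<v, e_j>|^2 = 99/23.
Compute ||v||^2 = v·v = 9.
Deficit = 9 − 99/23 = 108/23 ≥ 0, confirming Bessel's inequality. (The deficit equals ||v − Σ <v,e_j> e_j||^2, the squared distance from v to span{e_j}.)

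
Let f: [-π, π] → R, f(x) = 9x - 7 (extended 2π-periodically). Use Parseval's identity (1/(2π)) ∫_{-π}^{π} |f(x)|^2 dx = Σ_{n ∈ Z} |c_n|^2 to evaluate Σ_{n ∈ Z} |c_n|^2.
Σ |c_n|^2 = 27π^2 + 49

Expand and integrate term by term over [-π, π]:
  ∫ (9x)^2 dx = 81·(2π^3/3); ∫ 2·9·(-7)·x dx = 0 (odd integrand); ∫ (-7)^2 dx = 49·2π.
So (1/(2π)) ∫_{-π}^{π} (9x - 7)^2 dx = 81π^2/3 + 49 = 27π^2 + 49.
Parseval ⇒ Σ |c_n|^2 = 27π^2 + 49.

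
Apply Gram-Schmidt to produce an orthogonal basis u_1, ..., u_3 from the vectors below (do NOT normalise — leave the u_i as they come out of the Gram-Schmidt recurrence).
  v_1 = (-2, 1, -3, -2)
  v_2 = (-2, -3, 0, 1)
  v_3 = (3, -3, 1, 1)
Orthogonal basis:
  u_1 = (-2, 1, -3, -2)
  u_2 = (-19/9, -53/18, -1/6, 8/9)
  u_3 = (485/251, -387/251, -325/251, -191/251)

Apply the Gram-Schmidt recurrence
  u_1 = v_1
  u_i = v_i − Σ_{j<i} ((v_i · u_j) / (u_j · u_j)) · u_j.

Step by step this gives:
  u_1 = (-2, 1, -3, -2)
  u_2 = (-19/9, -53/18, -1/6, 8/9)
  u_3 = (485/251, -387/251, -325/251, -191/251)

Orthogonality check:
  u_2 · u_1 = 0 (should be 0)
  u_3 · u_1 = 0 (should be 0)
  u_3 · u_2 = 0 (should be 0)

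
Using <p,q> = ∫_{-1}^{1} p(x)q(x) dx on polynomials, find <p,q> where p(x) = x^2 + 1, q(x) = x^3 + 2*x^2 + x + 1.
<p,q> = 24/5

Expand the product: p(x)·q(x) = x^5 + 2*x^4 + 2*x^3 + 3*x^2 + x + 1.
∫_{-1}^{1} of each monomial x^k gives [2/(k+1) if k even, 0 if k odd]. Integrating term-by-term (or equivalently evaluating the antiderivative F(x) = x^6/6 + 2*x^5/5 + x^4/2 + x^3 + x^2/2 + x at the endpoints):
  F(1) − F(−1) = 107/30 − (-37/30) = 24/5.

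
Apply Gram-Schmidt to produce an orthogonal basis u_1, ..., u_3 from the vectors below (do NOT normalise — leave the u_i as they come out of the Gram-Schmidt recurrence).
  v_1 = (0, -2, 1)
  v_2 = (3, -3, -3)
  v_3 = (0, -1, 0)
Orthogonal basis:
  u_1 = (0, -2, 1)
  u_2 = (3, -9/5, -18/5)
  u_3 = (-3/14, -1/14, -1/7)

Apply the Gram-Schmidt recurrence
  u_1 = v_1
  u_i = v_i − Σ_{j<i} ((v_i · u_j) / (u_j · u_j)) · u_j.

Step by step this gives:
  u_1 = (0, -2, 1)
  u_2 = (3, -9/5, -18/5)
  u_3 = (-3/14, -1/14, -1/7)

Orthogonality check:
  u_2 · u_1 = 0 (should be 0)
  u_3 · u_1 = 0 (should be 0)
  u_3 · u_2 = 0 (should be 0)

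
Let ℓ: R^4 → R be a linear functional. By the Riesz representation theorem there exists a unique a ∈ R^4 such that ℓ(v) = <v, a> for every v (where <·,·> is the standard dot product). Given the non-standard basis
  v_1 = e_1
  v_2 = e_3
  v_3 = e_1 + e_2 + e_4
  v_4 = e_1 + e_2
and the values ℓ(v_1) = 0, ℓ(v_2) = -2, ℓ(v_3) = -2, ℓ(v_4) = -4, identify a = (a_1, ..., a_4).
a = (0, -4, -2, 2)

Write a = (a_1, ..., a_4) in the standard basis. For each basis vector v_i, ℓ(v_i) = <v_i, a> is a linear equation in the a_j's. Collect the n equations into a matrix system V a = ℓ, where row i of V is v_i (expressed in the standard basis). Since V is invertible (lower-triangular with 1s on the diagonal, up to permutation), solve by back-substitution:
  V =
[[1, 0, 0, 0],
 [0, 0, 1, 0],
 [1, 1, 0, 1],
 [1, 1, 0, 0]]
  V a = (0, -2, -2, -4)
Solving gives a = (0, -4, -2, 2).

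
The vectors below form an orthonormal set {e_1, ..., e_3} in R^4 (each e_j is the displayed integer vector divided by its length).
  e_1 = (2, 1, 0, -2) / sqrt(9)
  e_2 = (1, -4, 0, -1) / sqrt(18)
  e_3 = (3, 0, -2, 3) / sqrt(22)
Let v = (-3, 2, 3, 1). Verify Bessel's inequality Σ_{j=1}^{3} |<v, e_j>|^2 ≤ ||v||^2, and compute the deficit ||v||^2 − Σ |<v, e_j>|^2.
Σ |<v, e_j>|^2 = 204/11; ||v||^2 = 23; deficit = 49/11

Write each e_j = u_j / sqrt(<u_j, u_j>) where u_j is the displayed integer vector. Then <v, e_j> = <v, u_j> / sqrt(<u_j, u_j>), so |<v, e_j>|^2 = <v, u_j>^2 / <u_j, u_j>.
Coefficients: <v, e_1> = -6/sqrt(9), <v, e_2> = -12/sqrt(18), <v, e_3> = -12/sqrt(22).
Square and sum: Σ |<v, e_j>|^2 = 204/11.
Compute ||v||^2 = v·v = 23.
Deficit = 23 − 204/11 = 49/11 ≥ 0, confirming Bessel's inequality. (The deficit equals ||v − Σ <v,e_j> e_j||^2, the squared distance from v to span{e_j}.)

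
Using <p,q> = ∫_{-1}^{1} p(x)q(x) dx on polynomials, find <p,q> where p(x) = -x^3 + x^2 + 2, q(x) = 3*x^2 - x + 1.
<p,q> = 154/15

Expand the product: p(x)·q(x) = -3*x^5 + 4*x^4 - 2*x^3 + 7*x^2 - 2*x + 2.
∫_{-1}^{1} of each monomial x^k gives [2/(k+1) if k even, 0 if k odd]. Integrating term-by-term (or equivalently evaluating the antiderivative F(x) = -x^6/2 + 4*x^5/5 - x^4/2 + 7*x^3/3 - x^2 + 2*x at the endpoints):
  F(1) − F(−1) = 47/15 − (-107/15) = 154/15.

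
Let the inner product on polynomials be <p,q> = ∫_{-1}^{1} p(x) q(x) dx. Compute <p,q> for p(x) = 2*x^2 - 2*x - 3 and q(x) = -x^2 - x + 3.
<p,q> = -172/15

Expand the product: p(x)·q(x) = -2*x^4 + 11*x^2 - 3*x - 9.
∫_{-1}^{1} of each monomial x^k gives [2/(k+1) if k even, 0 if k odd]. Integrating term-by-term (or equivalently evaluating the antiderivative F(x) = -2*x^5/5 + 11*x^3/3 - 3*x^2/2 - 9*x at the endpoints):
  F(1) − F(−1) = -217/30 − (127/30) = -172/15.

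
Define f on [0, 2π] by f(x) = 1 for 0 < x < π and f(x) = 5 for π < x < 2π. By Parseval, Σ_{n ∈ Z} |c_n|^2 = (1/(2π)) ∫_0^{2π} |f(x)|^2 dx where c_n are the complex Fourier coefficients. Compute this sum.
Σ |c_n|^2 = 13

Parseval equates the L^2 energy of f (normalised by 1/(2π)) with the ℓ^2 sum of its Fourier coefficients: (1/(2π)) ∫_0^{2π} |f|^2 = Σ |c_n|^2.
Compute the left side: (1/(2π)) [∫_0^π 1^2 dx + ∫_π^{2π} 5^2 dx] = (1/(2π)) · (1π + 25π) = (1 + 25)/2 = 13.
So Σ_{n ∈ Z} |c_n|^2 = 13.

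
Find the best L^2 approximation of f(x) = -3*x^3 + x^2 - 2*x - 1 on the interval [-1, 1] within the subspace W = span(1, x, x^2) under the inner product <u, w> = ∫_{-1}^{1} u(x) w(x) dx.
g(x) = x^2 - 19*x/5 - 1

The best approximation g ∈ W is the orthogonal projection of f onto W. Writing g = a_0 + a_1 x + a_2 x^2, the coefficients solve the normal equations G · a = b where
  G_{ij} = <φ_i, φ_j> and b_i = <f, φ_i>, with φ_0 = 1, φ_1 = x, φ_2 = x^2.
G =
  [2, 0, 2/3]
  [0, 2/3, 0]
  [2/3, 0, 2/5],
b = (-4/3, -38/15, -4/15).
Solving gives a_0 = -1, a_1 = -19/5, a_2 = 1, so
  g(x) = x^2 - 19*x/5 - 1.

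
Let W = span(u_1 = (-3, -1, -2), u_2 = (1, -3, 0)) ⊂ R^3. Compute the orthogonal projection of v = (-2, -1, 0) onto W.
proj_W(v) = (-7/5, -4/5, -1)

Set up U = [u_1 | ... | u_2] ∈ R^(3×2). The projector onto W = col(U) is P = U (U^T U)^(-1) U^T.
Compute U^T U =
  [14, 0]
  [0, 10],
and U^T v = (7, 1).
Solve U^T U · c = U^T v for the coefficients: c = (1/2, 1/10). The projection is proj_W(v) = U c.
Check: (v - proj_W(v)) · u_1 = 0  (should be 0).
Check: (v - proj_W(v)) · u_2 = 0  (should be 0).
Result: proj_W(v) = (-7/5, -4/5, -1).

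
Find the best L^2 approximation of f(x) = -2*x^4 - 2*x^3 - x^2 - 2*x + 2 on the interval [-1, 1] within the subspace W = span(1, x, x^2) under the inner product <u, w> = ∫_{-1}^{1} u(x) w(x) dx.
g(x) = -19*x^2/7 - 16*x/5 + 76/35

The best approximation g ∈ W is the orthogonal projection of f onto W. Writing g = a_0 + a_1 x + a_2 x^2, the coefficients solve the normal equations G · a = b where
  G_{ij} = <φ_i, φ_j> and b_i = <f, φ_i>, with φ_0 = 1, φ_1 = x, φ_2 = x^2.
G =
  [2, 0, 2/3]
  [0, 2/3, 0]
  [2/3, 0, 2/5],
b = (38/15, -32/15, 38/105).
Solving gives a_0 = 76/35, a_1 = -16/5, a_2 = -19/7, so
  g(x) = -19*x^2/7 - 16*x/5 + 76/35.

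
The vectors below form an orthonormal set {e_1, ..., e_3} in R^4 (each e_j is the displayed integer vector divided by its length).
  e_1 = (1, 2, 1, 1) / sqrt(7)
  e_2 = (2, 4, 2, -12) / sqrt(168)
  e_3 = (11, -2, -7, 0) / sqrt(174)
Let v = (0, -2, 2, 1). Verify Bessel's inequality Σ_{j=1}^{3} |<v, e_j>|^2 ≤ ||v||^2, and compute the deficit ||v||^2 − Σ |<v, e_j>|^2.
Σ |<v, e_j>|^2 = 65/29; ||v||^2 = 9; deficit = 196/29

Write each e_j = u_j / sqrt(<u_j, u_j>) where u_j is the displayed integer vector. Then <v, e_j> = <v, u_j> / sqrt(<u_j, u_j>), so |<v, e_j>|^2 = <v, u_j>^2 / <u_j, u_j>.
Coefficients: <v, e_1> = -1/sqrt(7), <v, e_2> = -16/sqrt(168), <v, e_3> = -10/sqrt(174).
Square and sum: Σ |<v, e_j>|^2 = 65/29.
Compute ||v||^2 = v·v = 9.
Deficit = 9 − 65/29 = 196/29 ≥ 0, confirming Bessel's inequality. (The deficit equals ||v − Σ <v,e_j> e_j||^2, the squared distance from v to span{e_j}.)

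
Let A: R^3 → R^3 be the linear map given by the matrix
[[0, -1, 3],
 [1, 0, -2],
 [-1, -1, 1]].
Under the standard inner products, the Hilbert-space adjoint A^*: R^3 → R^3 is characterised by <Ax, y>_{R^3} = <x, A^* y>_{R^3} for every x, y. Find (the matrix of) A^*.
A^* = A^T =
[[0, 1, -1],
 [-1, 0, -1],
 [3, -2, 1]]

For real matrices with standard dot products, the defining identity <Ax, y> = <x, A^* y> gives (Ax)^T y = x^T (A^*) y, i.e. x^T A^T y = x^T (A^*) y. Since this holds for all x, y, we must have A^* = A^T. Therefore
A^* =
[[0, 1, -1],
 [-1, 0, -1],
 [3, -2, 1]].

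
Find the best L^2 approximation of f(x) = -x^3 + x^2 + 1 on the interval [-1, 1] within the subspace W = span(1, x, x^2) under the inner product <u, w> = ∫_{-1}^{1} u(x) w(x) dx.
g(x) = x^2 - 3*x/5 + 1

The best approximation g ∈ W is the orthogonal projection of f onto W. Writing g = a_0 + a_1 x + a_2 x^2, the coefficients solve the normal equations G · a = b where
  G_{ij} = <φ_i, φ_j> and b_i = <f, φ_i>, with φ_0 = 1, φ_1 = x, φ_2 = x^2.
G =
  [2, 0, 2/3]
  [0, 2/3, 0]
  [2/3, 0, 2/5],
b = (8/3, -2/5, 16/15).
Solving gives a_0 = 1, a_1 = -3/5, a_2 = 1, so
  g(x) = x^2 - 3*x/5 + 1.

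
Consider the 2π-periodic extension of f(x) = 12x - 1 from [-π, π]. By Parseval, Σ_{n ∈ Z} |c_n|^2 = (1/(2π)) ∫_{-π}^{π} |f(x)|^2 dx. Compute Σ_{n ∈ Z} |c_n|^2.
Σ |c_n|^2 = 48π^2 + 1

Expand and integrate term by term over [-π, π]:
  ∫ (12x)^2 dx = 144·(2π^3/3); ∫ 2·12·(-1)·x dx = 0 (odd integrand); ∫ (-1)^2 dx = 1·2π.
So (1/(2π)) ∫_{-π}^{π} (12x - 1)^2 dx = 144π^2/3 + 1 = 48π^2 + 1.
Parseval ⇒ Σ |c_n|^2 = 48π^2 + 1.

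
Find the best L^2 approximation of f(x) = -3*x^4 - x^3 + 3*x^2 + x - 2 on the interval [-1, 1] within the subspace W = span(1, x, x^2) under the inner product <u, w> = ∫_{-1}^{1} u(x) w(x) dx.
g(x) = 3*x^2/7 + 2*x/5 - 61/35

The best approximation g ∈ W is the orthogonal projection of f onto W. Writing g = a_0 + a_1 x + a_2 x^2, the coefficients solve the normal equations G · a = b where
  G_{ij} = <φ_i, φ_j> and b_i = <f, φ_i>, with φ_0 = 1, φ_1 = x, φ_2 = x^2.
G =
  [2, 0, 2/3]
  [0, 2/3, 0]
  [2/3, 0, 2/5],
b = (-16/5, 4/15, -104/105).
Solving gives a_0 = -61/35, a_1 = 2/5, a_2 = 3/7, so
  g(x) = 3*x^2/7 + 2*x/5 - 61/35.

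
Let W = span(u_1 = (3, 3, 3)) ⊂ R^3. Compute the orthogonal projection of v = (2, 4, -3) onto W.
proj_W(v) = (1, 1, 1)

Set up U = [u_1 | ... | u_1] ∈ R^(3×1). The projector onto W = col(U) is P = U (U^T U)^(-1) U^T.
Compute U^T U =
  [27],
and U^T v = (9).
Solve U^T U · c = U^T v for the coefficients: c = (1/3). The projection is proj_W(v) = U c.
Check: (v - proj_W(v)) · u_1 = 0  (should be 0).
Result: proj_W(v) = (1, 1, 1).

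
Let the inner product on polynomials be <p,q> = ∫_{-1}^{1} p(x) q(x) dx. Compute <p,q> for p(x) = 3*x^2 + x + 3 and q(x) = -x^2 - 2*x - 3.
<p,q> = -428/15

Expand the product: p(x)·q(x) = -3*x^4 - 7*x^3 - 14*x^2 - 9*x - 9.
∫_{-1}^{1} of each monomial x^k gives [2/(k+1) if k even, 0 if k odd]. Integrating term-by-term (or equivalently evaluating the antiderivative F(x) = -3*x^5/5 - 7*x^4/4 - 14*x^3/3 - 9*x^2/2 - 9*x at the endpoints):
  F(1) − F(−1) = -1231/60 − (481/60) = -428/15.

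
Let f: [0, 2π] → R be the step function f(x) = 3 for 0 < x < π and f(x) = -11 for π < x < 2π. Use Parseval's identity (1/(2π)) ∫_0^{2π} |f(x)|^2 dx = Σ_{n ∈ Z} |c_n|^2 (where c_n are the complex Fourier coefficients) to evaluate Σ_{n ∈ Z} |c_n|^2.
Σ |c_n|^2 = 65

Parseval equates the L^2 energy of f (normalised by 1/(2π)) with the ℓ^2 sum of its Fourier coefficients: (1/(2π)) ∫_0^{2π} |f|^2 = Σ |c_n|^2.
Compute the left side: (1/(2π)) [∫_0^π 3^2 dx + ∫_π^{2π} (-11)^2 dx] = (1/(2π)) · (9π + 121π) = (9 + 121)/2 = 65.
So Σ_{n ∈ Z} |c_n|^2 = 65.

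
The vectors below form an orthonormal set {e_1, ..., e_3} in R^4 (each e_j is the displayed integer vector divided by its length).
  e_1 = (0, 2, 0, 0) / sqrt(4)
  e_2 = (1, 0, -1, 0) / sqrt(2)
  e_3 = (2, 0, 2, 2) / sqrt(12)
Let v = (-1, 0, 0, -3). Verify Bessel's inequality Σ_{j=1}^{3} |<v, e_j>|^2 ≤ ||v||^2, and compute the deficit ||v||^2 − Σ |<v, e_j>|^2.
Σ |<v, e_j>|^2 = 35/6; ||v||^2 = 10; deficit = 25/6

Write each e_j = u_j / sqrt(<u_j, u_j>) where u_j is the displayed integer vector. Then <v, e_j> = <v, u_j> / sqrt(<u_j, u_j>), so |<v, e_j>|^2 = <v, u_j>^2 / <u_j, u_j>.
Coefficients: <v, e_1> = 0/sqrt(4), <v, e_2> = -1/sqrt(2), <v, e_3> = -8/sqrt(12).
Square and sum: Σ |<v, e_j>|^2 = 35/6.
Compute ||v||^2 = v·v = 10.
Deficit = 10 − 35/6 = 25/6 ≥ 0, confirming Bessel's inequality. (The deficit equals ||v − Σ <v,e_j> e_j||^2, the squared distance from v to span{e_j}.)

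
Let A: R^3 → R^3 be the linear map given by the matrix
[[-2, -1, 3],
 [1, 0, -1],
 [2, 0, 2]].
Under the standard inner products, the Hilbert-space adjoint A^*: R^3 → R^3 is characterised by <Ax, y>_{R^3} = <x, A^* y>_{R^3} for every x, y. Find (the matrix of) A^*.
A^* = A^T =
[[-2, 1, 2],
 [-1, 0, 0],
 [3, -1, 2]]

For real matrices with standard dot products, the defining identity <Ax, y> = <x, A^* y> gives (Ax)^T y = x^T (A^*) y, i.e. x^T A^T y = x^T (A^*) y. Since this holds for all x, y, we must have A^* = A^T. Therefore
A^* =
[[-2, 1, 2],
 [-1, 0, 0],
 [3, -1, 2]].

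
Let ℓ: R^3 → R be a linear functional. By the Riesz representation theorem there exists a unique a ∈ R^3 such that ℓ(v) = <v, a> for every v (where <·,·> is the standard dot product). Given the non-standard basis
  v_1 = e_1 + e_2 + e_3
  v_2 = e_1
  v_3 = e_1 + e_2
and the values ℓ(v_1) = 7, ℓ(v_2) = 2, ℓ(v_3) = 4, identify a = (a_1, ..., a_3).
a = (2, 2, 3)

Write a = (a_1, ..., a_3) in the standard basis. For each basis vector v_i, ℓ(v_i) = <v_i, a> is a linear equation in the a_j's. Collect the n equations into a matrix system V a = ℓ, where row i of V is v_i (expressed in the standard basis). Since V is invertible (lower-triangular with 1s on the diagonal, up to permutation), solve by back-substitution:
  V =
[[1, 1, 1],
 [1, 0, 0],
 [1, 1, 0]]
  V a = (7, 2, 4)
Solving gives a = (2, 2, 3).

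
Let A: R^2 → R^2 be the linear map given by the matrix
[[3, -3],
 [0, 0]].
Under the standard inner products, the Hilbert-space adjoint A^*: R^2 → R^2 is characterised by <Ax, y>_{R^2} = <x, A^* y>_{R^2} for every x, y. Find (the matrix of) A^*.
A^* = A^T =
[[3, 0],
 [-3, 0]]

For real matrices with standard dot products, the defining identity <Ax, y> = <x, A^* y> gives (Ax)^T y = x^T (A^*) y, i.e. x^T A^T y = x^T (A^*) y. Since this holds for all x, y, we must have A^* = A^T. Therefore
A^* =
[[3, 0],
 [-3, 0]].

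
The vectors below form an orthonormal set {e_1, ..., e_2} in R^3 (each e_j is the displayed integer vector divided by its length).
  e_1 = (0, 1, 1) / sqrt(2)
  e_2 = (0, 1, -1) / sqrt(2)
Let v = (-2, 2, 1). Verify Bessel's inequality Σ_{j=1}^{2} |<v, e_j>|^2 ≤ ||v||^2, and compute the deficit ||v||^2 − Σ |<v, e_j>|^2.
Σ |<v, e_j>|^2 = 5; ||v||^2 = 9; deficit = 4

Write each e_j = u_j / sqrt(<u_j, u_j>) where u_j is the displayed integer vector. Then <v, e_j> = <v, u_j> / sqrt(<u_j, u_j>), so |<v, e_j>|^2 = <v, u_j>^2 / <u_j, u_j>.
Coefficients: <v, e_1> = 3/sqrt(2), <v, e_2> = 1/sqrt(2).
Square and sum: Σ |<v, e_j>|^2 = 5.
Compute ||v||^2 = v·v = 9.
Deficit = 9 − 5 = 4 ≥ 0, confirming Bessel's inequality. (The deficit equals ||v − Σ <v,e_j> e_j||^2, the squared distance from v to span{e_j}.)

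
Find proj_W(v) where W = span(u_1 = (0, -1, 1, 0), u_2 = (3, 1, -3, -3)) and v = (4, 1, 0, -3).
proj_W(v) = (3, -1/2, -3/2, -3)

Set up U = [u_1 | ... | u_2] ∈ R^(4×2). The projector onto W = col(U) is P = U (U^T U)^(-1) U^T.
Compute U^T U =
  [2, -4]
  [-4, 28],
and U^T v = (-1, 22).
Solve U^T U · c = U^T v for the coefficients: c = (3/2, 1). The projection is proj_W(v) = U c.
Check: (v - proj_W(v)) · u_1 = 0  (should be 0).
Check: (v - proj_W(v)) · u_2 = 0  (should be 0).
Result: proj_W(v) = (3, -1/2, -3/2, -3).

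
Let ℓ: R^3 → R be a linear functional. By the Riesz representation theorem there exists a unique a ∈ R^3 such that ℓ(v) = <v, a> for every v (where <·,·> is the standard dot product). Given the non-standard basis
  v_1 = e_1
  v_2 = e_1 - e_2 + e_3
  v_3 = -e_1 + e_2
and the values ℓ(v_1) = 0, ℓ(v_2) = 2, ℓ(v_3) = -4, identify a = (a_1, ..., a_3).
a = (0, -4, -2)

Write a = (a_1, ..., a_3) in the standard basis. For each basis vector v_i, ℓ(v_i) = <v_i, a> is a linear equation in the a_j's. Collect the n equations into a matrix system V a = ℓ, where row i of V is v_i (expressed in the standard basis). Since V is invertible (lower-triangular with 1s on the diagonal, up to permutation), solve by back-substitution:
  V =
[[1, 0, 0],
 [1, -1, 1],
 [-1, 1, 0]]
  V a = (0, 2, -4)
Solving gives a = (0, -4, -2).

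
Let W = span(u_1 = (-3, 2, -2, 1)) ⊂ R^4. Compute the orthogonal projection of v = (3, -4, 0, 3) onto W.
proj_W(v) = (7/3, -14/9, 14/9, -7/9)

Set up U = [u_1 | ... | u_1] ∈ R^(4×1). The projector onto W = col(U) is P = U (U^T U)^(-1) U^T.
Compute U^T U =
  [18],
and U^T v = (-14).
Solve U^T U · c = U^T v for the coefficients: c = (-7/9). The projection is proj_W(v) = U c.
Check: (v - proj_W(v)) · u_1 = 0  (should be 0).
Result: proj_W(v) = (7/3, -14/9, 14/9, -7/9).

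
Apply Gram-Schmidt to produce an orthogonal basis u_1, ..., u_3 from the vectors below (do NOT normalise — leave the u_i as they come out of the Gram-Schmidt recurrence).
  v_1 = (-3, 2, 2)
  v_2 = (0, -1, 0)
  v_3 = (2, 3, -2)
Orthogonal basis:
  u_1 = (-3, 2, 2)
  u_2 = (-6/17, -13/17, 4/17)
  u_3 = (-4/13, 0, -6/13)

Apply the Gram-Schmidt recurrence
  u_1 = v_1
  u_i = v_i − Σ_{j<i} ((v_i · u_j) / (u_j · u_j)) · u_j.

Step by step this gives:
  u_1 = (-3, 2, 2)
  u_2 = (-6/17, -13/17, 4/17)
  u_3 = (-4/13, 0, -6/13)

Orthogonality check:
  u_2 · u_1 = 0 (should be 0)
  u_3 · u_1 = 0 (should be 0)
  u_3 · u_2 = 0 (should be 0)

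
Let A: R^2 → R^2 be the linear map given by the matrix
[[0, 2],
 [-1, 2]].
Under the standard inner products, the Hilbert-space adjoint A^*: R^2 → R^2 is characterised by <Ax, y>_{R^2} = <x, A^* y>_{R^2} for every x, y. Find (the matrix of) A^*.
A^* = A^T =
[[0, -1],
 [2, 2]]

For real matrices with standard dot products, the defining identity <Ax, y> = <x, A^* y> gives (Ax)^T y = x^T (A^*) y, i.e. x^T A^T y = x^T (A^*) y. Since this holds for all x, y, we must have A^* = A^T. Therefore
A^* =
[[0, -1],
 [2, 2]].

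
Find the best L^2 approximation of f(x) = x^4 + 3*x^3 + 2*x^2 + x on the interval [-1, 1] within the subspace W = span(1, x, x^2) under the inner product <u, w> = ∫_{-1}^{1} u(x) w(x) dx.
g(x) = 20*x^2/7 + 14*x/5 - 3/35

The best approximation g ∈ W is the orthogonal projection of f onto W. Writing g = a_0 + a_1 x + a_2 x^2, the coefficients solve the normal equations G · a = b where
  G_{ij} = <φ_i, φ_j> and b_i = <f, φ_i>, with φ_0 = 1, φ_1 = x, φ_2 = x^2.
G =
  [2, 0, 2/3]
  [0, 2/3, 0]
  [2/3, 0, 2/5],
b = (26/15, 28/15, 38/35).
Solving gives a_0 = -3/35, a_1 = 14/5, a_2 = 20/7, so
  g(x) = 20*x^2/7 + 14*x/5 - 3/35.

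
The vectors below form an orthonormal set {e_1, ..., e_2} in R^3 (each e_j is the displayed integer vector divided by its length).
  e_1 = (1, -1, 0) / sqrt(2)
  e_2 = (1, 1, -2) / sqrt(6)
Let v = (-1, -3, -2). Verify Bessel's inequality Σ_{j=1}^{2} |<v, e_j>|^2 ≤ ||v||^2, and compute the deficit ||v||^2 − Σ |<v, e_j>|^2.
Σ |<v, e_j>|^2 = 2; ||v||^2 = 14; deficit = 12

Write each e_j = u_j / sqrt(<u_j, u_j>) where u_j is the displayed integer vector. Then <v, e_j> = <v, u_j> / sqrt(<u_j, u_j>), so |<v, e_j>|^2 = <v, u_j>^2 / <u_j, u_j>.
Coefficients: <v, e_1> = 2/sqrt(2), <v, e_2> = 0/sqrt(6).
Square and sum: Σ |<v, e_j>|^2 = 2.
Compute ||v||^2 = v·v = 14.
Deficit = 14 − 2 = 12 ≥ 0, confirming Bessel's inequality. (The deficit equals ||v − Σ <v,e_j> e_j||^2, the squared distance from v to span{e_j}.)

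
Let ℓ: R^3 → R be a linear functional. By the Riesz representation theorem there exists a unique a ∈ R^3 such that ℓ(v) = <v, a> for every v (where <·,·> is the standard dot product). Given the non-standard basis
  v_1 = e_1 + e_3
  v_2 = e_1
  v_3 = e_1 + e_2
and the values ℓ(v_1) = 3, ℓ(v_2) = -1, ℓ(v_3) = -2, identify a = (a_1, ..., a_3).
a = (-1, -1, 4)

Write a = (a_1, ..., a_3) in the standard basis. For each basis vector v_i, ℓ(v_i) = <v_i, a> is a linear equation in the a_j's. Collect the n equations into a matrix system V a = ℓ, where row i of V is v_i (expressed in the standard basis). Since V is invertible (lower-triangular with 1s on the diagonal, up to permutation), solve by back-substitution:
  V =
[[1, 0, 1],
 [1, 0, 0],
 [1, 1, 0]]
  V a = (3, -1, -2)
Solving gives a = (-1, -1, 4).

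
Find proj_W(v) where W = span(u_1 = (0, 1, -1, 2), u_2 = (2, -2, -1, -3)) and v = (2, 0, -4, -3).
proj_W(v) = (176/59, -93/59, -171/59, -98/59)

Set up U = [u_1 | ... | u_2] ∈ R^(4×2). The projector onto W = col(U) is P = U (U^T U)^(-1) U^T.
Compute U^T U =
  [6, -7]
  [-7, 18],
and U^T v = (-2, 17).
Solve U^T U · c = U^T v for the coefficients: c = (83/59, 88/59). The projection is proj_W(v) = U c.
Check: (v - proj_W(v)) · u_1 = 0  (should be 0).
Check: (v - proj_W(v)) · u_2 = 0  (should be 0).
Result: proj_W(v) = (176/59, -93/59, -171/59, -98/59).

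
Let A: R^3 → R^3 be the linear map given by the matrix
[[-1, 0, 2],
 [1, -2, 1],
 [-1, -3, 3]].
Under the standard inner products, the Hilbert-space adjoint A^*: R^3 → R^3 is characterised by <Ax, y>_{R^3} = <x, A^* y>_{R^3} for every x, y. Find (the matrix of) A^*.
A^* = A^T =
[[-1, 1, -1],
 [0, -2, -3],
 [2, 1, 3]]

For real matrices with standard dot products, the defining identity <Ax, y> = <x, A^* y> gives (Ax)^T y = x^T (A^*) y, i.e. x^T A^T y = x^T (A^*) y. Since this holds for all x, y, we must have A^* = A^T. Therefore
A^* =
[[-1, 1, -1],
 [0, -2, -3],
 [2, 1, 3]].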